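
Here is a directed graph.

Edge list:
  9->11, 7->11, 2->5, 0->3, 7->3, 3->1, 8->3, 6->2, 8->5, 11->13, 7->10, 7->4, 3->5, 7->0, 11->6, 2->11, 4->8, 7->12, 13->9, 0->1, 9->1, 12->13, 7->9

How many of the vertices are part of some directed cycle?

5

A vertex is on a directed cycle iff it belongs to a strongly connected component of size ≥ 2 (or has a self-loop).
The vertices on cycles are {2, 6, 9, 11, 13} — 5 in total.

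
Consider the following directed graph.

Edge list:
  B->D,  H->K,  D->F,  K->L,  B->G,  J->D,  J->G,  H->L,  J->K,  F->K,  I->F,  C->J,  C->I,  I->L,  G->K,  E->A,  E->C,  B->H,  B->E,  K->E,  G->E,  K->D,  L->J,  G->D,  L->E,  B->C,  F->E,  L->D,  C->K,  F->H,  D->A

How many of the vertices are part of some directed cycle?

10

A vertex is on a directed cycle iff it belongs to a strongly connected component of size ≥ 2 (or has a self-loop).
The vertices on cycles are {C, D, E, F, G, H, I, J, K, L} — 10 in total.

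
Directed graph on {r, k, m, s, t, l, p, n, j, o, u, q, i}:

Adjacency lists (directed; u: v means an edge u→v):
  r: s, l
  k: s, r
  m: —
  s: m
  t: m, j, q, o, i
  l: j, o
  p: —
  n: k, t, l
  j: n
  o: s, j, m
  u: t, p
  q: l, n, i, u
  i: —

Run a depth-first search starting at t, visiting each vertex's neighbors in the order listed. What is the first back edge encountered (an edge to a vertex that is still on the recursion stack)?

l->j

DFS from t (visiting each vertex's neighbors in the order listed); mark gray on enter, black on exit:
t gray
  m gray
  m black
  j gray
    n gray
      k gray
        s gray
          s→m: m black — skip
        s black
        r gray
          r→s: s black — skip
          l gray
            l→j: j is gray → back edge
First back edge: l → j.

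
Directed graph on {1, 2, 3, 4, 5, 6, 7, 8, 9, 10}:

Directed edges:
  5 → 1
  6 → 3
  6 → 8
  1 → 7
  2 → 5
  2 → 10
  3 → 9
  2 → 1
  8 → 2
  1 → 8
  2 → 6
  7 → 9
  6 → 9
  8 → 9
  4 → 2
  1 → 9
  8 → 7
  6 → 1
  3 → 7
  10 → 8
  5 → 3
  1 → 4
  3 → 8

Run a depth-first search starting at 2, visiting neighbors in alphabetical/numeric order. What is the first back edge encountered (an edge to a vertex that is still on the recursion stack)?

DFS from 2 (visiting neighbors in alphabetical/numeric order); mark gray on enter, black on exit:
2 gray
  1 gray
    4 gray
      4→2: 2 is gray → back edge
First back edge: 4 → 2.

4→2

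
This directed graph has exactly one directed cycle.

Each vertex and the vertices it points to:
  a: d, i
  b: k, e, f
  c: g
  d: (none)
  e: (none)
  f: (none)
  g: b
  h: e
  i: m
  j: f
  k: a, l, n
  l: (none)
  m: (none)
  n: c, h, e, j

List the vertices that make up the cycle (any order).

b, c, g, k, n

DFS with gray/black marking from b:
b gray
  k gray
    a gray
      d gray
      d black
      i gray
        m gray
        m black
      i black
    a black
    l gray
    l black
    n gray
      c gray
        g gray
          g→b: b is gray → back edge
Back edge closes the cycle b → k → n → c → g → b; its vertices are {b, c, g, k, n}.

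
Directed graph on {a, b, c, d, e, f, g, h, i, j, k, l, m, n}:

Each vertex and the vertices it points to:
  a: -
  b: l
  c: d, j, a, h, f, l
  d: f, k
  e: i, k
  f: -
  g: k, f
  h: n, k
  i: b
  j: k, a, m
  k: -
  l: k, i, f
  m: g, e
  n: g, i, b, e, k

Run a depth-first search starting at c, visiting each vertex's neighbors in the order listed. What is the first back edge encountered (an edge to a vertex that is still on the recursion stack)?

DFS from c (visiting each vertex's neighbors in the order listed); mark gray on enter, black on exit:
c gray
  d gray
    f gray
    f black
    k gray
    k black
  d black
  j gray
    j→k: k black — skip
    a gray
    a black
    m gray
      g gray
        g→k: k black — skip
        g→f: f black — skip
      g black
      e gray
        i gray
          b gray
            l gray
              l→k: k black — skip
              l→i: i is gray → back edge
First back edge: l → i.

l→i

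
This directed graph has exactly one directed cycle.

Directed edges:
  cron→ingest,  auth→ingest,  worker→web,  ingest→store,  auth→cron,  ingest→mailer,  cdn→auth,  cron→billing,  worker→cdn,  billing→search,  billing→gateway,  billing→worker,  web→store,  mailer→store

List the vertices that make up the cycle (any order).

DFS with gray/black marking from billing:
billing gray
  worker gray
    web gray
      store gray
      store black
    web black
    cdn gray
      auth gray
        cron gray
          cron→billing: billing is gray → back edge
Back edge closes the cycle billing → worker → cdn → auth → cron → billing; its vertices are {cdn, auth, cron, worker, billing}.

cdn, auth, cron, worker, billing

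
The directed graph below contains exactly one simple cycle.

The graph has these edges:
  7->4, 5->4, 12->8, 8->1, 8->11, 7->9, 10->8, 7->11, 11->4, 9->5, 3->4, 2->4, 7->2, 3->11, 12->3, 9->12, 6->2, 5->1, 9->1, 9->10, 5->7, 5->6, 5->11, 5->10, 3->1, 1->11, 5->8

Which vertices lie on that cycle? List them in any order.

5, 7, 9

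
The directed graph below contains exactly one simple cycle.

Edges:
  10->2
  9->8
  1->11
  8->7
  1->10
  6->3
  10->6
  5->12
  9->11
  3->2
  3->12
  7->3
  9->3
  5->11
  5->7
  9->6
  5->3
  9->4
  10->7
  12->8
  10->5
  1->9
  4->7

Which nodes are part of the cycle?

3, 7, 8, 12

DFS with gray/black marking from 8:
8 gray
  7 gray
    3 gray
      2 gray
      2 black
      12 gray
        12→8: 8 is gray → back edge
Back edge closes the cycle 8 → 7 → 3 → 12 → 8; its vertices are {3, 7, 8, 12}.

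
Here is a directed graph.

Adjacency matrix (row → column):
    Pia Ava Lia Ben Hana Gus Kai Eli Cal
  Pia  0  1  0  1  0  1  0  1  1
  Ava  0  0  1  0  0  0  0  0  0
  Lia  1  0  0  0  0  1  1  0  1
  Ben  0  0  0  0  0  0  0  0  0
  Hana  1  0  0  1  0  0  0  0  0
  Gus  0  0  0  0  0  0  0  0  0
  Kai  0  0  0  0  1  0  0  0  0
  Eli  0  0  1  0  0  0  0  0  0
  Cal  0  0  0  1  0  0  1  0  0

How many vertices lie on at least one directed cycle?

A vertex is on a directed cycle iff it belongs to a strongly connected component of size ≥ 2 (or has a self-loop).
The vertices on cycles are {Ava, Cal, Eli, Kai, Lia, Pia, Hana} — 7 in total.

7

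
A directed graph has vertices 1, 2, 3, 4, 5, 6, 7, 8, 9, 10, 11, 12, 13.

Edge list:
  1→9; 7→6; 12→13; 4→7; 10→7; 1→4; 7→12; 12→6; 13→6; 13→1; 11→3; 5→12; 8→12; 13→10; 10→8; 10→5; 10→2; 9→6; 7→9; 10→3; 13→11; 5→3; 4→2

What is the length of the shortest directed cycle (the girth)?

4

For each vertex v, BFS finds the shortest path from v back to v.
The shortest such closed walk is 13 → 10 → 5 → 12 → 13, length 4.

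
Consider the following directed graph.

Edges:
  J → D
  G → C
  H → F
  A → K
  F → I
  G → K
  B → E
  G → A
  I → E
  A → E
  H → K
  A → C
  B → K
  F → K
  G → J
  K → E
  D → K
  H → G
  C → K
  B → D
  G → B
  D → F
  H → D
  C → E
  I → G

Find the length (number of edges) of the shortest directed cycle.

For each vertex v, BFS finds the shortest path from v back to v.
The shortest such closed walk is G → J → D → F → I → G, length 5.

5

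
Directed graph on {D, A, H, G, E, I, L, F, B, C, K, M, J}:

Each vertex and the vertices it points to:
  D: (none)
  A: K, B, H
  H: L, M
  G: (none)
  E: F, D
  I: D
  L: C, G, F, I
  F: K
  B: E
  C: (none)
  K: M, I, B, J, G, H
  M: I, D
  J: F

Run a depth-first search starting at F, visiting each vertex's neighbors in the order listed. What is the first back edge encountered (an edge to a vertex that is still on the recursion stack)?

E→F

DFS from F (visiting each vertex's neighbors in the order listed); mark gray on enter, black on exit:
F gray
  K gray
    M gray
      I gray
        D gray
        D black
      I black
      M→D: D black — skip
    M black
    K→I: I black — skip
    B gray
      E gray
        E→F: F is gray → back edge
First back edge: E → F.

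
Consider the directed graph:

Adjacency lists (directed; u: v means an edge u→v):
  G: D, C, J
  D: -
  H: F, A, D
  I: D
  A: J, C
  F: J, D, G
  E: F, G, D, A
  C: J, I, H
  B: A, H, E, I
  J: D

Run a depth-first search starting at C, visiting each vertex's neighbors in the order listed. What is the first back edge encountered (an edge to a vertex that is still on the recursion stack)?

DFS from C (visiting each vertex's neighbors in the order listed); mark gray on enter, black on exit:
C gray
  J gray
    D gray
    D black
  J black
  I gray
    I→D: D black — skip
  I black
  H gray
    F gray
      F→J: J black — skip
      F→D: D black — skip
      G gray
        G→D: D black — skip
        G→C: C is gray → back edge
First back edge: G → C.

G->C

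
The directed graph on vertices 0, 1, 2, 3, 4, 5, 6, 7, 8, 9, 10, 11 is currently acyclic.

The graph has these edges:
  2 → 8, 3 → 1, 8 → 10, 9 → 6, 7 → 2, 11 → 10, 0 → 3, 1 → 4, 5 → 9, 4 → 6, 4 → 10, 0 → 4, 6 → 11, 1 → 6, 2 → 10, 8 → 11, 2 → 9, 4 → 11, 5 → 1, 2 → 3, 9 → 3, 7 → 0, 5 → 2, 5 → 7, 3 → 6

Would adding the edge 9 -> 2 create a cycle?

Adding 9→2 creates a cycle iff 2 can already reach 9.
Path from 2: 2 → 9.
So 2 → … → 9 → 2 is a cycle.

Yes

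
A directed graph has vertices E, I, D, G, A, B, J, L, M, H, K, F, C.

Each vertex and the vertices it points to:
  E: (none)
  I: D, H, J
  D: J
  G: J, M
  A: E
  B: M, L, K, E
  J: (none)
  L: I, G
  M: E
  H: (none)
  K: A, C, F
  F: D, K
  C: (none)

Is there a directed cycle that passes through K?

K is on a cycle iff K can reach itself via ≥1 edge.
K → F → K — yes.

Yes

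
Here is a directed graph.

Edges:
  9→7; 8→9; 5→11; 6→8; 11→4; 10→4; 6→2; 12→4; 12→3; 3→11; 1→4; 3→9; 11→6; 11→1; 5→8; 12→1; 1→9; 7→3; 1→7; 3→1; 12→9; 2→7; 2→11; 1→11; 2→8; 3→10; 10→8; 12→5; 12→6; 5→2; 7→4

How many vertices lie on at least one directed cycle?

9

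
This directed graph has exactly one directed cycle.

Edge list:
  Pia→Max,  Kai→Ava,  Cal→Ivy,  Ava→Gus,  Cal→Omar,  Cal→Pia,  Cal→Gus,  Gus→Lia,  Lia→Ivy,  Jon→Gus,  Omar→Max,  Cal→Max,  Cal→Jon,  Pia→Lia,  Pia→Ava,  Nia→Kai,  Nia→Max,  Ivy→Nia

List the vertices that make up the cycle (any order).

Ava, Gus, Ivy, Kai, Lia, Nia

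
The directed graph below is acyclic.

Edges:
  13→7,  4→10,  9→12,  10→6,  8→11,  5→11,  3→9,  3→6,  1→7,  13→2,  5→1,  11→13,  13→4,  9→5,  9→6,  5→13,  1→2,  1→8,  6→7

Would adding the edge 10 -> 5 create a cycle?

Yes

Adding 10→5 creates a cycle iff 5 can already reach 10.
Path from 5: 5 → 13 → 4 → 10.
So 5 → … → 10 → 5 is a cycle.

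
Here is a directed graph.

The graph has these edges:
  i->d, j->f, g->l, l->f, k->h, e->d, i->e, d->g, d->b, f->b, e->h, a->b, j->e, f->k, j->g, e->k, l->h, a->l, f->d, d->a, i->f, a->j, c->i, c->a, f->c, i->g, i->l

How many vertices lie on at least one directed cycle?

9

A vertex is on a directed cycle iff it belongs to a strongly connected component of size ≥ 2 (or has a self-loop).
The vertices on cycles are {a, c, d, e, f, g, i, j, l} — 9 in total.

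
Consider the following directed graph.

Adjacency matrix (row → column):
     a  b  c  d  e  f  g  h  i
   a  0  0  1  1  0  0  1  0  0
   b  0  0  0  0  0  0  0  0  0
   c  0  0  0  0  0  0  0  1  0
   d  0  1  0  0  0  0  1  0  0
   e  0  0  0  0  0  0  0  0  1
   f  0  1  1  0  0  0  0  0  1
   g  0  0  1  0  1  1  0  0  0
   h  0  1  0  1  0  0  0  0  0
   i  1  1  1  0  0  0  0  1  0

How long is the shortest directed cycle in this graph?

4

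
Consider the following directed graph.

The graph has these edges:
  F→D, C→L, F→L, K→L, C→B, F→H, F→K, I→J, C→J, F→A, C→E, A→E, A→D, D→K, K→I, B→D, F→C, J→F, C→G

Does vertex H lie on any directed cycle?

No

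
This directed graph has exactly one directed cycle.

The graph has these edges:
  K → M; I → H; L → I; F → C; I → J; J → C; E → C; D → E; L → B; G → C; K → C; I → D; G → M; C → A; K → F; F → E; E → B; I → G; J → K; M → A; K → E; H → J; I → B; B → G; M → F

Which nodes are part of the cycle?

B, E, F, G, M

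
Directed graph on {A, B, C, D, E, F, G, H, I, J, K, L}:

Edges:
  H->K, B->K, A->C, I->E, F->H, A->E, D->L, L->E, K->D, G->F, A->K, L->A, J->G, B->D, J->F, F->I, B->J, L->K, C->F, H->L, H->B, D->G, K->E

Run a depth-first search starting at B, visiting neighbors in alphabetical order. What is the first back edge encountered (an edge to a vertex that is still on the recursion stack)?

DFS from B (visiting neighbors in alphabetical order); mark gray on enter, black on exit:
B gray
  D gray
    G gray
      F gray
        H gray
          H→B: B is gray → back edge
First back edge: H → B.

H->B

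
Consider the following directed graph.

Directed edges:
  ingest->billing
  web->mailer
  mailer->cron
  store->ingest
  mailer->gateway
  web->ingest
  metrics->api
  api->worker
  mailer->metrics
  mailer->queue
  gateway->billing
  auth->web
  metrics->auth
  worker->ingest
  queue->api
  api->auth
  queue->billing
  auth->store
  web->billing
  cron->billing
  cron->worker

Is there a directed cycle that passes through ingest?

No

ingest lies on a cycle iff there is a path from ingest back to itself.
Exploring from ingest, it never reaches itself; equivalently, its strongly connected component is a singleton.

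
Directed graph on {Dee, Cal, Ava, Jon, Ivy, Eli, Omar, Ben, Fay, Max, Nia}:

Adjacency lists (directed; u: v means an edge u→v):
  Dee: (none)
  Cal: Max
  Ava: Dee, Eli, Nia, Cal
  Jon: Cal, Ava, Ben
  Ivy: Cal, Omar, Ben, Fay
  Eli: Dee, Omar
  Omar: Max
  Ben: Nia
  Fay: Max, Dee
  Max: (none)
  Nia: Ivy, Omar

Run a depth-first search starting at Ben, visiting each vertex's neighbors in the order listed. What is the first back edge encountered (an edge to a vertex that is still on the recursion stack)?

Ivy→Ben

DFS from Ben (visiting each vertex's neighbors in the order listed); mark gray on enter, black on exit:
Ben gray
  Nia gray
    Ivy gray
      Cal gray
        Max gray
        Max black
      Cal black
      Omar gray
        Omar→Max: Max black — skip
      Omar black
      Ivy→Ben: Ben is gray → back edge
First back edge: Ivy → Ben.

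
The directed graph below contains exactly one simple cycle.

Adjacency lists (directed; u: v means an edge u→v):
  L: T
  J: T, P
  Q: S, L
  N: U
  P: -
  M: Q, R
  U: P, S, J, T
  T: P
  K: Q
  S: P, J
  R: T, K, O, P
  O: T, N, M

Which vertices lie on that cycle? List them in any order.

M, O, R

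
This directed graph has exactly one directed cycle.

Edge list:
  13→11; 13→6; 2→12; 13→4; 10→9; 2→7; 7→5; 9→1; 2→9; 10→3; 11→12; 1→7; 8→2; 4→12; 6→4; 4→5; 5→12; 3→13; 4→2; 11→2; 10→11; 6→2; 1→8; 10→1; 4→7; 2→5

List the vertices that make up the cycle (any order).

DFS with gray/black marking from 9:
9 gray
  1 gray
    8 gray
      2 gray
        12 gray
        12 black
        2→9: 9 is gray → back edge
Back edge closes the cycle 9 → 1 → 8 → 2 → 9; its vertices are {1, 2, 8, 9}.

1, 2, 8, 9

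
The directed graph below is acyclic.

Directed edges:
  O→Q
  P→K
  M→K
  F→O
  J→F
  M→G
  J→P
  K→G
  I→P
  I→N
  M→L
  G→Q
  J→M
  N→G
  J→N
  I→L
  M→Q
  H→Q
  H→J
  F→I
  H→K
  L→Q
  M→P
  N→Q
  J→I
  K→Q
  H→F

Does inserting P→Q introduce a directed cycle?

Adding P→Q creates a cycle iff Q can already reach P.
Explore from Q: no path reaches P. The graph stays acyclic.

No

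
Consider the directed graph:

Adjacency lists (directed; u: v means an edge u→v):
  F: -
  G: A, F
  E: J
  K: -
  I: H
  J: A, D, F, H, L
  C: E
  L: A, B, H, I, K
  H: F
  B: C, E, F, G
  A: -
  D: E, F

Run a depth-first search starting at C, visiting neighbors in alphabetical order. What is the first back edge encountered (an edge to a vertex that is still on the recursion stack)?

D→E

DFS from C (visiting neighbors in alphabetical order); mark gray on enter, black on exit:
C gray
  E gray
    J gray
      A gray
      A black
      D gray
        D→E: E is gray → back edge
First back edge: D → E.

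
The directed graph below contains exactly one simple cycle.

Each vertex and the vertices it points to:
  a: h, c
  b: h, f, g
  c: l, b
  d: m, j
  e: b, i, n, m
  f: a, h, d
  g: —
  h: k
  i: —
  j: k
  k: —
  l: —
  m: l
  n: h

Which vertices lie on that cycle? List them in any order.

a, b, c, f

DFS with gray/black marking from b:
b gray
  h gray
    k gray
    k black
  h black
  f gray
    a gray
      a→h: h black — skip
      c gray
        l gray
        l black
        c→b: b is gray → back edge
Back edge closes the cycle b → f → a → c → b; its vertices are {a, b, c, f}.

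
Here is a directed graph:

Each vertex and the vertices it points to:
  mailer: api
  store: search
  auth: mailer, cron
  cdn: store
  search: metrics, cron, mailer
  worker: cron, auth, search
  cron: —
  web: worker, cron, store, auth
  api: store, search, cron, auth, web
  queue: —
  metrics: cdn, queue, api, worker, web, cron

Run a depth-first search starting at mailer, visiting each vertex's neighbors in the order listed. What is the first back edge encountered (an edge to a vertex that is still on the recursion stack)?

cdn→store

DFS from mailer (visiting each vertex's neighbors in the order listed); mark gray on enter, black on exit:
mailer gray
  api gray
    store gray
      search gray
        metrics gray
          cdn gray
            cdn→store: store is gray → back edge
First back edge: cdn → store.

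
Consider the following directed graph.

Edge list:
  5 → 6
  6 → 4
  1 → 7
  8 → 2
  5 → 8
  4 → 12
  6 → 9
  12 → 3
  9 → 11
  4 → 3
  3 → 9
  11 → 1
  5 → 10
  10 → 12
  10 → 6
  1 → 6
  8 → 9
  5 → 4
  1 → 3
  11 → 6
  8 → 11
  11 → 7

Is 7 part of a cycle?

No

7 lies on a cycle iff there is a path from 7 back to itself.
Exploring from 7, it never reaches itself; equivalently, its strongly connected component is a singleton.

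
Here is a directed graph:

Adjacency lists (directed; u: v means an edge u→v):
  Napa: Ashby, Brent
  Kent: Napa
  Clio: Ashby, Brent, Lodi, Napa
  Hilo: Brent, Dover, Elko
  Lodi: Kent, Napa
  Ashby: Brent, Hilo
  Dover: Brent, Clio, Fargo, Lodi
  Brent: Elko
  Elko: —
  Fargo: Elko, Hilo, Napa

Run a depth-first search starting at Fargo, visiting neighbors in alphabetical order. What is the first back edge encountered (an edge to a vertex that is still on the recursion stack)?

DFS from Fargo (visiting neighbors in alphabetical order); mark gray on enter, black on exit:
Fargo gray
  Elko gray
  Elko black
  Hilo gray
    Brent gray
      Brent→Elko: Elko black — skip
    Brent black
    Dover gray
      Dover→Brent: Brent black — skip
      Clio gray
        Ashby gray
          Ashby→Brent: Brent black — skip
          Ashby→Hilo: Hilo is gray → back edge
First back edge: Ashby → Hilo.

Ashby->Hilo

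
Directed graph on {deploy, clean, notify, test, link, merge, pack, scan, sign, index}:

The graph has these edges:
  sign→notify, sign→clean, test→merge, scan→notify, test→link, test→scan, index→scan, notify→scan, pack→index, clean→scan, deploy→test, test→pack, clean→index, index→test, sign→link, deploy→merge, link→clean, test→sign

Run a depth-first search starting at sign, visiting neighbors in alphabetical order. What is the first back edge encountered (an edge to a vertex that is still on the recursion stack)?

notify→scan

DFS from sign (visiting neighbors in alphabetical order); mark gray on enter, black on exit:
sign gray
  clean gray
    index gray
      scan gray
        notify gray
          notify→scan: scan is gray → back edge
First back edge: notify → scan.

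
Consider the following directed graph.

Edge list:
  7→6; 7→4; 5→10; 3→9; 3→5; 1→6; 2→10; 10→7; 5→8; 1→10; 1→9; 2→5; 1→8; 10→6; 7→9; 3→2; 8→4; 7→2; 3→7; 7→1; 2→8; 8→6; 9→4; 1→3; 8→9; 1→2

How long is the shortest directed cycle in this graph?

3

For each vertex v, BFS finds the shortest path from v back to v.
The shortest such closed walk is 3 → 7 → 1 → 3, length 3.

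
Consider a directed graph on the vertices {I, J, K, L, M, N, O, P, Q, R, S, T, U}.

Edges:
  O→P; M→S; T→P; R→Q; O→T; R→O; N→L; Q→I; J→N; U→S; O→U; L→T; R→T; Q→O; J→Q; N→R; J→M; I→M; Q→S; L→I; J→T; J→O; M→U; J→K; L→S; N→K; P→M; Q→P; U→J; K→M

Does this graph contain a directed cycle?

Yes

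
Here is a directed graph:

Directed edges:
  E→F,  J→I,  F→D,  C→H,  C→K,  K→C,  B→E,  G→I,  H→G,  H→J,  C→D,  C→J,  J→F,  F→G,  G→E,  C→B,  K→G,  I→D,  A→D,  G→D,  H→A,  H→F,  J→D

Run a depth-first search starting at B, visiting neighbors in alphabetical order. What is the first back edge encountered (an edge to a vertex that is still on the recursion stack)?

G→E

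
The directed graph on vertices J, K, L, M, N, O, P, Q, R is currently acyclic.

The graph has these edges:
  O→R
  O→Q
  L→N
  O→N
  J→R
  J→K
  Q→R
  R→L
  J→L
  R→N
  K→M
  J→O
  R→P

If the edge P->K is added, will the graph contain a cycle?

No

Adding P→K creates a cycle iff K can already reach P.
Explore from K: no path reaches P. The graph stays acyclic.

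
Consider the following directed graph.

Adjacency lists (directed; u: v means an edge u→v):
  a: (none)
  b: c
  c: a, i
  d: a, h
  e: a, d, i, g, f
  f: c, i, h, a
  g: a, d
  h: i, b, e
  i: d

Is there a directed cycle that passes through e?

Yes

e is on a cycle iff e can reach itself via ≥1 edge.
e → d → h → e — yes.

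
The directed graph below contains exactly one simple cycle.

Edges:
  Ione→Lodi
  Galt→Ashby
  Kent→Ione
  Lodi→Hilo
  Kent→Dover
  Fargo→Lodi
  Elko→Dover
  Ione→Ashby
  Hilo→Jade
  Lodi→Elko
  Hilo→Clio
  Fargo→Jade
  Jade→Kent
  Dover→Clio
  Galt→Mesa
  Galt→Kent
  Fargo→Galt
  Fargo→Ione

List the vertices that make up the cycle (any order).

Hilo, Ione, Jade, Kent, Lodi

DFS with gray/black marking from Ione:
Ione gray
  Ashby gray
  Ashby black
  Lodi gray
    Elko gray
      Dover gray
        Clio gray
        Clio black
      Dover black
    Elko black
    Hilo gray
      Hilo→Clio: Clio black — skip
      Jade gray
        Kent gray
          Kent→Dover: Dover black — skip
          Kent→Ione: Ione is gray → back edge
Back edge closes the cycle Ione → Lodi → Hilo → Jade → Kent → Ione; its vertices are {Hilo, Ione, Jade, Kent, Lodi}.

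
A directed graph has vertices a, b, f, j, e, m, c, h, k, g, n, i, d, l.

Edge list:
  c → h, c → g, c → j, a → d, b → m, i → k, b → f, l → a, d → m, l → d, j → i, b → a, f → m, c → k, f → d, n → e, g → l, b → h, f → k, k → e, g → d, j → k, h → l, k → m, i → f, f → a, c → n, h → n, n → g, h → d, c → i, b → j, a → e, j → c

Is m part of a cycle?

No

m lies on a cycle iff there is a path from m back to itself.
Exploring from m, it never reaches itself; equivalently, its strongly connected component is a singleton.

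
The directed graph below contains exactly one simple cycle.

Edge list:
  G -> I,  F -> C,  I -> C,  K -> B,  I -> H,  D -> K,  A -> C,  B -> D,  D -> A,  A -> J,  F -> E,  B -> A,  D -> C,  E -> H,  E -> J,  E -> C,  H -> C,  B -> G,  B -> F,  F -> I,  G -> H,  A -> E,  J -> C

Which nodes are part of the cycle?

B, D, K

DFS with gray/black marking from K:
K gray
  B gray
    D gray
      C gray
      C black
      D→K: K is gray → back edge
Back edge closes the cycle K → B → D → K; its vertices are {B, D, K}.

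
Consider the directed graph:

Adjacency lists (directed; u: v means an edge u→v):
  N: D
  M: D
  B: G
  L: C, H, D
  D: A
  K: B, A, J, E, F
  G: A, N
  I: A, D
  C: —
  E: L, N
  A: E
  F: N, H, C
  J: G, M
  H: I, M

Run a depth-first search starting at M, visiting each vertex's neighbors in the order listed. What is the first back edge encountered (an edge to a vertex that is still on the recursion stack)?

DFS from M (visiting each vertex's neighbors in the order listed); mark gray on enter, black on exit:
M gray
  D gray
    A gray
      E gray
        L gray
          C gray
          C black
          H gray
            I gray
              I→A: A is gray → back edge
First back edge: I → A.

I->A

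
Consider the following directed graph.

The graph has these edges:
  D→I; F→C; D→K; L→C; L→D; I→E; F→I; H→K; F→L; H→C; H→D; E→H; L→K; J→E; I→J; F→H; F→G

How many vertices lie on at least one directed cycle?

A vertex is on a directed cycle iff it belongs to a strongly connected component of size ≥ 2 (or has a self-loop).
The vertices on cycles are {D, E, H, I, J} — 5 in total.

5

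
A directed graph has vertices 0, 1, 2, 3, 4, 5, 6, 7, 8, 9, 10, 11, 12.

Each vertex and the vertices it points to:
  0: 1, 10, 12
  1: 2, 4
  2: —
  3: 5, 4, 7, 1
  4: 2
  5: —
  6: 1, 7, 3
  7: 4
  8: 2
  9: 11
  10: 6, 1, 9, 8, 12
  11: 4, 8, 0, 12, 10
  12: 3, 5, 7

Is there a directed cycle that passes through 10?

Yes

10 is on a cycle iff 10 can reach itself via ≥1 edge.
10 → 9 → 11 → 10 — yes.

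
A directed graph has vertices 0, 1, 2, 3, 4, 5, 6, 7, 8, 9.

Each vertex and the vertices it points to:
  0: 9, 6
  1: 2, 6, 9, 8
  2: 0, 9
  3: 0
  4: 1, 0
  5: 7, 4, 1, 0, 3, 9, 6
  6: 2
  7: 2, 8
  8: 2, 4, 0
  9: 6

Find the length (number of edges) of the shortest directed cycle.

For each vertex v, BFS finds the shortest path from v back to v.
The shortest such closed walk is 1 → 8 → 4 → 1, length 3.

3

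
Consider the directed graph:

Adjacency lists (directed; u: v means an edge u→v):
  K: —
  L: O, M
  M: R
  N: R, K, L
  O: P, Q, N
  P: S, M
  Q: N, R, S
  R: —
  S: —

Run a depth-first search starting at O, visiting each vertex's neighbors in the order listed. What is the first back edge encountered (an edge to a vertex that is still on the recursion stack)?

L->O

DFS from O (visiting each vertex's neighbors in the order listed); mark gray on enter, black on exit:
O gray
  P gray
    S gray
    S black
    M gray
      R gray
      R black
    M black
  P black
  Q gray
    N gray
      N→R: R black — skip
      K gray
      K black
      L gray
        L→O: O is gray → back edge
First back edge: L → O.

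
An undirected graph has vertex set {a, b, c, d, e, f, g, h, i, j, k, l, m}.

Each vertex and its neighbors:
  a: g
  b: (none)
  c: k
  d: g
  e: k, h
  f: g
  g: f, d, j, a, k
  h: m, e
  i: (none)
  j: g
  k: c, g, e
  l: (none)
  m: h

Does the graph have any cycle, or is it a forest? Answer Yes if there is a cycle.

No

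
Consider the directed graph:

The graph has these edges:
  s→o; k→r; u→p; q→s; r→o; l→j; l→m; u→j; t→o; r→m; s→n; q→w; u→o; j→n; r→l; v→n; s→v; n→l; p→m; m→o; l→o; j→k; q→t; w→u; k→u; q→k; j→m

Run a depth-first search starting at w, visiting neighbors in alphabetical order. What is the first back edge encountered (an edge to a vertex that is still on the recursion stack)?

DFS from w (visiting neighbors in alphabetical order); mark gray on enter, black on exit:
w gray
  u gray
    j gray
      k gray
        r gray
          l gray
            l→j: j is gray → back edge
First back edge: l → j.

l→j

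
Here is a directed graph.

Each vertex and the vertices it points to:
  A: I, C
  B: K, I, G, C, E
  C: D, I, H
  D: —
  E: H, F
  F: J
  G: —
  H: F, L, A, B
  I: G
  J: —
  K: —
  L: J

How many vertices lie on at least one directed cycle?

A vertex is on a directed cycle iff it belongs to a strongly connected component of size ≥ 2 (or has a self-loop).
The vertices on cycles are {A, B, C, E, H} — 5 in total.

5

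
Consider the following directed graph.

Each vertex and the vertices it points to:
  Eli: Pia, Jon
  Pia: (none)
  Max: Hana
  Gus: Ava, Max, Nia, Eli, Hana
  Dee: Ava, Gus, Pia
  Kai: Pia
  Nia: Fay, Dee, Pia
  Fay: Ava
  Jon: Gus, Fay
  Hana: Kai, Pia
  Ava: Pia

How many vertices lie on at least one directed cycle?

5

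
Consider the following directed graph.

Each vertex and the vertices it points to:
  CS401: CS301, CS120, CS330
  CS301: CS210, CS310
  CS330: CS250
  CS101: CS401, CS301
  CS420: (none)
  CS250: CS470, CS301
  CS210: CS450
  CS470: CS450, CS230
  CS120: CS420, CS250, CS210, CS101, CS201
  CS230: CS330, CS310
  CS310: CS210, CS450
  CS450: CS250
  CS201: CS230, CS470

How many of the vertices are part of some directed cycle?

A vertex is on a directed cycle iff it belongs to a strongly connected component of size ≥ 2 (or has a self-loop).
The vertices on cycles are {CS101, CS120, CS210, CS230, CS250, CS301, CS310, CS330, CS401, CS450, CS470} — 11 in total.

11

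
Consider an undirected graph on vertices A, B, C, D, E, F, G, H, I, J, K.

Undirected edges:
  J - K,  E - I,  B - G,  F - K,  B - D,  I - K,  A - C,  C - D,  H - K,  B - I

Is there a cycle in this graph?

DFS, tracking each vertex's parent; an edge to a visited non-parent vertex closes a cycle.
Start from F:
visit F (parent –)
  visit K (parent F)
    K–F: parent, skip
    visit I (parent K)
      visit B (parent I)
        B–I: parent, skip
        visit G (parent B)
          G–B: parent, skip
        visit D (parent B)
          D–B: parent, skip
          visit C (parent D)
            visit A (parent C)
              A–C: parent, skip
            C–D: parent, skip
      visit E (parent I)
        E–I: parent, skip
      I–K: parent, skip
    visit J (parent K)
      J–K: parent, skip
    visit H (parent K)
      H–K: parent, skip
No non-parent visited neighbor found — the graph is a forest.

No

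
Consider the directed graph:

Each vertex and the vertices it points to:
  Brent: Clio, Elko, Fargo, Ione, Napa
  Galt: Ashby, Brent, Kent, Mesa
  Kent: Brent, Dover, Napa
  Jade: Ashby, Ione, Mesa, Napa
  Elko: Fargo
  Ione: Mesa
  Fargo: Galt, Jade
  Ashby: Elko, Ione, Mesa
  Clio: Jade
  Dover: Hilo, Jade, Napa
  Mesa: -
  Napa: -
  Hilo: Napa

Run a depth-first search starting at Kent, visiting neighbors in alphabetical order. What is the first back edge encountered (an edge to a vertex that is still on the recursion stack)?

DFS from Kent (visiting neighbors in alphabetical order); mark gray on enter, black on exit:
Kent gray
  Brent gray
    Clio gray
      Jade gray
        Ashby gray
          Elko gray
            Fargo gray
              Galt gray
                Galt→Ashby: Ashby is gray → back edge
First back edge: Galt → Ashby.

Galt->Ashby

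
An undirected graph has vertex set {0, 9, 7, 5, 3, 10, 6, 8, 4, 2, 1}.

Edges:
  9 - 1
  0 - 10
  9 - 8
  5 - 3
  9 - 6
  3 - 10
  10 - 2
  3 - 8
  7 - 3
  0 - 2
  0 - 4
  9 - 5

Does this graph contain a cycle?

Yes

DFS, tracking each vertex's parent; an edge to a visited non-parent vertex closes a cycle.
Start from 8:
visit 8 (parent –)
  visit 3 (parent 8)
    visit 7 (parent 3)
      7–3: parent, skip
    3–8: parent, skip
    visit 10 (parent 3)
      visit 2 (parent 10)
        visit 0 (parent 2)
          visit 4 (parent 0)
            4–0: parent, skip
          0–2: parent, skip
          0–10: 10 visited and ≠ parent → cycle
Cycle: 10 – 2 – 0 – 10.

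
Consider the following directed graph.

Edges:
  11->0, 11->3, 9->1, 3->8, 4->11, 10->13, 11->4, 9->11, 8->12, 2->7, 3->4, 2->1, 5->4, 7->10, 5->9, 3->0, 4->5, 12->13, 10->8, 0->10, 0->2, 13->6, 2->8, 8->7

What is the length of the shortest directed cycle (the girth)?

2

For each vertex v, BFS finds the shortest path from v back to v.
The shortest such closed walk is 11 → 4 → 11, length 2.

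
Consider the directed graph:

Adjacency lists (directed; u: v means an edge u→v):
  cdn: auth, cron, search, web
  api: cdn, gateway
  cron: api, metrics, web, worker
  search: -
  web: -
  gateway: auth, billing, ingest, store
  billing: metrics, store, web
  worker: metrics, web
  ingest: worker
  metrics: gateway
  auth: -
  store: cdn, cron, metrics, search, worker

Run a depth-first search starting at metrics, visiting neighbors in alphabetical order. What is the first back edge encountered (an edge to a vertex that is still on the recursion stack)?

DFS from metrics (visiting neighbors in alphabetical order); mark gray on enter, black on exit:
metrics gray
  gateway gray
    auth gray
    auth black
    billing gray
      billing→metrics: metrics is gray → back edge
First back edge: billing → metrics.

billing->metrics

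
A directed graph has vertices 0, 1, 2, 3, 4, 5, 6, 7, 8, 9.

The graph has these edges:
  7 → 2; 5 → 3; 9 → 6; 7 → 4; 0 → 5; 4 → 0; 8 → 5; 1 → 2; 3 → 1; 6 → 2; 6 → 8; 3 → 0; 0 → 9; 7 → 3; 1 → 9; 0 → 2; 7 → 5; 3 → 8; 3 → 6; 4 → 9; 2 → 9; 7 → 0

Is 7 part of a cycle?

No

7 lies on a cycle iff there is a path from 7 back to itself.
Exploring from 7, it never reaches itself; equivalently, its strongly connected component is a singleton.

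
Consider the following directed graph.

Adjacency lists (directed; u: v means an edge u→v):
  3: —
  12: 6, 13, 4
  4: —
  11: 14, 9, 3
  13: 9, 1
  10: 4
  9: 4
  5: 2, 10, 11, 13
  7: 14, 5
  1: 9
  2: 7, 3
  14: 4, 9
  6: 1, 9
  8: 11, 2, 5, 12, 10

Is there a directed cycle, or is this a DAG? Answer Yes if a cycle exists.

Yes

DFS with white/gray/black marking, starting from 4:
4 gray
4 black
3 gray
3 black
12 gray
  6 gray
    1 gray
      9 gray
        9→4: 4 black — skip
      9 black
    1 black
    6→9: 9 black — skip
  6 black
  13 gray
    13→9: 9 black — skip
    13→1: 1 black — skip
  13 black
  12→4: 4 black — skip
12 black
11 gray
  14 gray
    14→4: 4 black — skip
    14→9: 9 black — skip
  14 black
  11→9: 9 black — skip
  11→3: 3 black — skip
11 black
10 gray
  10→4: 4 black — skip
10 black
5 gray
  2 gray
    7 gray
      7→14: 14 black — skip
      7→5: 5 is gray → back edge
Back edge found, so a cycle exists: 5 → 2 → 7 → 5.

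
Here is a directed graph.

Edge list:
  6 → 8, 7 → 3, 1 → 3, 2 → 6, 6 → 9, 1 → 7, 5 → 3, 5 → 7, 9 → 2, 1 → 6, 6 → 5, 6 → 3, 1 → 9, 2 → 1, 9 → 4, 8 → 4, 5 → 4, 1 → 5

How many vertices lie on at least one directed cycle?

4

A vertex is on a directed cycle iff it belongs to a strongly connected component of size ≥ 2 (or has a self-loop).
The vertices on cycles are {1, 2, 6, 9} — 4 in total.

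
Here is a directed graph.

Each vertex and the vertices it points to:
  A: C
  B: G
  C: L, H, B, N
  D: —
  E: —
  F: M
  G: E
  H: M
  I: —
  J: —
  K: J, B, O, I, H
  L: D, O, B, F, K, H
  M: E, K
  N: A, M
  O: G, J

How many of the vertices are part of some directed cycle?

6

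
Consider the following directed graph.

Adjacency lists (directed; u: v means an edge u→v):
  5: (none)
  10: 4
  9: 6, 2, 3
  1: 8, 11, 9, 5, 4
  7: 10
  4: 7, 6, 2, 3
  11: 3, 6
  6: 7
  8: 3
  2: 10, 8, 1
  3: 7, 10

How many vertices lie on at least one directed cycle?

A vertex is on a directed cycle iff it belongs to a strongly connected component of size ≥ 2 (or has a self-loop).
The vertices on cycles are {1, 2, 3, 4, 6, 7, 8, 9, 10, 11} — 10 in total.

10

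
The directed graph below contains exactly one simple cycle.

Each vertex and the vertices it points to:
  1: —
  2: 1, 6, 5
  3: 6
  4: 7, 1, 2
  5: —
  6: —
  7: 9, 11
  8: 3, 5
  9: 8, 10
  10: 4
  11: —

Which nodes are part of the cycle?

4, 7, 9, 10

DFS with gray/black marking from 7:
7 gray
  9 gray
    8 gray
      3 gray
        6 gray
        6 black
      3 black
      5 gray
      5 black
    8 black
    10 gray
      4 gray
        4→7: 7 is gray → back edge
Back edge closes the cycle 7 → 9 → 10 → 4 → 7; its vertices are {4, 7, 9, 10}.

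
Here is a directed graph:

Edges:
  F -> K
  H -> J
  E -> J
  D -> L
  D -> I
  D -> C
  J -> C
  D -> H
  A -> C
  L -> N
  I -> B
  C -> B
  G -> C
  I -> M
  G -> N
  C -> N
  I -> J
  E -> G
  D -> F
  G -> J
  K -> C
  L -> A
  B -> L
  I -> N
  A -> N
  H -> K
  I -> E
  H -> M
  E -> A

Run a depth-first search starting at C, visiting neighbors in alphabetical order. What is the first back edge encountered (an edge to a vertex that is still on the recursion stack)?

A→C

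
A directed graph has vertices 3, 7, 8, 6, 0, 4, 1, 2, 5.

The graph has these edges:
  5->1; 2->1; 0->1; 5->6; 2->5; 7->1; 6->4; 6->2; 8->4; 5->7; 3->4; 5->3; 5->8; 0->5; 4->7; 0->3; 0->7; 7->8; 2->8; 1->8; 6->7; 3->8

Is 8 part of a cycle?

Yes

8 is on a cycle iff 8 can reach itself via ≥1 edge.
8 → 4 → 7 → 8 — yes.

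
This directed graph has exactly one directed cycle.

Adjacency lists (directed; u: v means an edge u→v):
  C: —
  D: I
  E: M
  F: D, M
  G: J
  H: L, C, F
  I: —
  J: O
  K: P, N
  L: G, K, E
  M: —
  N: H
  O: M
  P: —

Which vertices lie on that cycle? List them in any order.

H, K, L, N

DFS with gray/black marking from H:
H gray
  L gray
    G gray
      J gray
        O gray
          M gray
          M black
        O black
      J black
    G black
    K gray
      P gray
      P black
      N gray
        N→H: H is gray → back edge
Back edge closes the cycle H → L → K → N → H; its vertices are {H, K, L, N}.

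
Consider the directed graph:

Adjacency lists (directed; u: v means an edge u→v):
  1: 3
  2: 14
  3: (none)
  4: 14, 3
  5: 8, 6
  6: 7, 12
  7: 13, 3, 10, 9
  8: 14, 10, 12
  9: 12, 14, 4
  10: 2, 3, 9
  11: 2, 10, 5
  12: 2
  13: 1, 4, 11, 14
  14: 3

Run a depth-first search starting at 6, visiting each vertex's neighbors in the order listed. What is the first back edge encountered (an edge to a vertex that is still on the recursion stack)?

5→6

DFS from 6 (visiting each vertex's neighbors in the order listed); mark gray on enter, black on exit:
6 gray
  7 gray
    13 gray
      1 gray
        3 gray
        3 black
      1 black
      4 gray
        14 gray
          14→3: 3 black — skip
        14 black
        4→3: 3 black — skip
      4 black
      11 gray
        2 gray
          2→14: 14 black — skip
        2 black
        10 gray
          10→2: 2 black — skip
          10→3: 3 black — skip
          9 gray
            12 gray
              12→2: 2 black — skip
            12 black
            9→14: 14 black — skip
            9→4: 4 black — skip
          9 black
        10 black
        5 gray
          8 gray
            8→14: 14 black — skip
            8→10: 10 black — skip
            8→12: 12 black — skip
          8 black
          5→6: 6 is gray → back edge
First back edge: 5 → 6.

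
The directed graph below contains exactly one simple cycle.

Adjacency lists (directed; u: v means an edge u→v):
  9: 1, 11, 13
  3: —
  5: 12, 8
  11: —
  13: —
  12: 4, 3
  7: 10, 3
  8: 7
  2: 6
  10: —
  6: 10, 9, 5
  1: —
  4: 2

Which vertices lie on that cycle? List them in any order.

2, 4, 5, 6, 12

DFS with gray/black marking from 6:
6 gray
  10 gray
  10 black
  9 gray
    1 gray
    1 black
    11 gray
    11 black
    13 gray
    13 black
  9 black
  5 gray
    12 gray
      4 gray
        2 gray
          2→6: 6 is gray → back edge
Back edge closes the cycle 6 → 5 → 12 → 4 → 2 → 6; its vertices are {2, 4, 5, 6, 12}.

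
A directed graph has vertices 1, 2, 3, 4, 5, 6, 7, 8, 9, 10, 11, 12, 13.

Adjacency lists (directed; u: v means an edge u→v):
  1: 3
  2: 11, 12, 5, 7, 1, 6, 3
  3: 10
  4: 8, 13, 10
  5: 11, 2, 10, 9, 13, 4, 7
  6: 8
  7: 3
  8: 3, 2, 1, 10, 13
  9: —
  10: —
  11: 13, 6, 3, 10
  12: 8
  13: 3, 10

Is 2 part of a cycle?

Yes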